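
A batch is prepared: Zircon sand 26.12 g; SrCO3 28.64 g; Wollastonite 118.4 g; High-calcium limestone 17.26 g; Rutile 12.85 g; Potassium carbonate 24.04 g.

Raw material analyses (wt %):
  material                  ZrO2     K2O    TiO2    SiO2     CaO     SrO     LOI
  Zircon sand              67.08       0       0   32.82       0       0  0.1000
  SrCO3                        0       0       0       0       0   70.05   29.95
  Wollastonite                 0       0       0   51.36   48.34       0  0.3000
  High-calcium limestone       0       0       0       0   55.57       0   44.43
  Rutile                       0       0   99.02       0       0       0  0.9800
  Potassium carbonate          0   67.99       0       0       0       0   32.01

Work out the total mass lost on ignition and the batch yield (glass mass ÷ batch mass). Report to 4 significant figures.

LOI loss = 24.45 g; glass = 202.9 g; yield = 89.24%

In-progress results appear, with 4-significant-digit rounding, as written; all arithmetic keeps full precision at each step. Every reported number sees exactly one rounding. Derived quantities are rebuilt at full precision (glass mass, ignition loss, yield, totals, six oxide percentages) using the weight values on 202.9 g of glass, exactly as shown in the problem or answer text.
LOI of each material in turn:
  Zircon sand: 26.12 × 0.001000 = 0.02612 g
  SrCO3: 28.64 × 0.2995 = 8.578 g
  Wollastonite: 118.4 × 0.003000 = 0.3552 g
  High-calcium limestone: 17.26 × 0.4443 = 7.669 g
  Rutile: 12.85 × 0.009800 = 0.1259 g
  Potassium carbonate: 24.04 × 0.3201 = 7.695 g
Total LOI = 24.45 g
Glass = batch − LOI = 227.3 − 24.45 = 202.9 g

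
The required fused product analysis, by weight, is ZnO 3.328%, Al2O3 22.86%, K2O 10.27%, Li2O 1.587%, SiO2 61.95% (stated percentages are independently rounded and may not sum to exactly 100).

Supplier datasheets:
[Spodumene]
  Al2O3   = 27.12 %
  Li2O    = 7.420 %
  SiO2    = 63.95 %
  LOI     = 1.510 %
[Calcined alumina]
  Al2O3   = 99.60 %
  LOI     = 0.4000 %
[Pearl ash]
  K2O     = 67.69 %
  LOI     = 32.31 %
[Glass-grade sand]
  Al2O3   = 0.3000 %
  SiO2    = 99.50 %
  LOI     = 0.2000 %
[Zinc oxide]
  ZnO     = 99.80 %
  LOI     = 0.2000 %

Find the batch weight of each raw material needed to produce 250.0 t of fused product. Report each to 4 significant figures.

Batch per 250.0 t fused product:
  Spodumene: 53.47 t
  Calcined alumina: 42.45 t
  Pearl ash: 37.93 t
  Glass-grade sand: 121.3 t
  Zinc oxide: 8.337 t
Total batch = 263.5 t; LOI loss = 13.49 t; yield = 94.88%

The working math runs at full precision at each step; in-progress results are displayed, with 4-significant-figure rounding, in the printout; every reported value includes exactly one rounding. Derived quantities, which include the yield, ignition loss, the five compositions, the totals, glass mass, are rebuilt in exact precision, as given in either problem or answer, using the weight values per 250.0 t of glass.
Oxide-by-oxide targets in 250.0 t fused product:
  ZnO: 3.328% × 250.0 = 8.320 t
  Al2O3: 22.86% × 250.0 = 57.15 t
  K2O: 10.27% × 250.0 = 25.68 t
  Li2O: 1.587% × 250.0 = 3.968 t
  SiO2: 61.95% × 250.0 = 154.9 t
Verifying the oxide balance on the weights just shown, per the basis as stated (oxide sums agree with the targets up to rounding of the answer):
  ZnO: 8.337·0.9980 = 8.320 t (target 8.320 t)
  Al2O3: 53.47·0.2712 + 42.45·0.9960 + 121.3·0.003000 = 57.15 t (target 57.15 t)
  K2O: 37.93·0.6769 = 25.67 t (target 25.68 t)
  Li2O: 53.47·0.07420 = 3.967 t (target 3.968 t)
  SiO2: 53.47·0.6395 + 121.3·0.9950 = 154.9 t (target 154.9 t)
Glass-mass closure: total charge less LOI = 250.0 t (targets for the oxides total 250.0 t; versus the stated basis of 250.0 t — deltas are rounding alone).
Total batch = Σ batch = 263.5 t; LOI removed, Σ of batch·LOI: 13.49 t; as yield: glass ÷ batch → 94.88%.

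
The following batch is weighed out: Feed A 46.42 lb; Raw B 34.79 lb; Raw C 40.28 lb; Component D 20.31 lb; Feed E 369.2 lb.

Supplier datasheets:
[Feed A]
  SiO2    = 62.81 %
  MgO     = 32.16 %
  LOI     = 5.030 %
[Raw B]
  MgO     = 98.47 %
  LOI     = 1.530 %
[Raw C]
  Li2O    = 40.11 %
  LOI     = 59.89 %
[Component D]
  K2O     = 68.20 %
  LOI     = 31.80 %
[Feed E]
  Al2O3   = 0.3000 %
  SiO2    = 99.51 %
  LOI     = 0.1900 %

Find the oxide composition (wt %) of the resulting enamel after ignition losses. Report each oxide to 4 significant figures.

The working math maintains full float precision in all steps — the intermediate values appear, with 4-significant-digit rounding, at each printed step; every reported value undergoes a single rounding; the derived quantities are carried in full float precision (ignition loss, yield, the five compositions, net glass mass, the totals) from the batch weights on 476.8 lb of glass, as they appear in either problem or answer.
Oxide masses out of the charge:
  K2O: 20.31·0.6820 = 13.85 lb
  Al2O3: 369.2·0.003000 = 1.108 lb
  SiO2: 46.42·0.6281 + 369.2·0.9951 = 396.5 lb
  MgO: 46.42·0.3216 + 34.79·0.9847 = 49.19 lb
  Li2O: 40.28·0.4011 = 16.16 lb
LOI: 46.42·0.05030 + 34.79·0.01530 + 40.28·0.5989 + 20.31·0.3180 + 369.2·0.001900 = 34.15 lb
Glass mass = batch − LOI = 511.0 − 34.15 = 476.8 lb (equal to the oxide-mass sum)
wt % = oxide mass / glass mass × 100

Glass mass = 476.8 lb (batch 511.0 − LOI 34.15).
Composition: K2O 2.905%, Al2O3 0.2323%, SiO2 83.16%, MgO 10.31%, Li2O 3.388%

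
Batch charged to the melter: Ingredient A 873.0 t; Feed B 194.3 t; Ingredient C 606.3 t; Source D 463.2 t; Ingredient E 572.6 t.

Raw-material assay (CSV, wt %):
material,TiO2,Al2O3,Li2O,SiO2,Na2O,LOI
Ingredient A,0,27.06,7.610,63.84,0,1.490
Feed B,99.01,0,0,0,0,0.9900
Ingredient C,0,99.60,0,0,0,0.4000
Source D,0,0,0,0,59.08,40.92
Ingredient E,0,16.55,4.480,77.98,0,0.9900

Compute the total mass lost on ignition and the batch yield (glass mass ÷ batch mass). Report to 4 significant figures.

LOI loss = 212.6 t; glass = 2497 t; yield = 92.15%

Every computation keeps exact precision from first step to last. Mid-chain values are printed, rounded to four significant figures, alongside each step — a single rounding completes every reported result; the derived quantities (yield, net glass mass, ignition loss, the five compositions, the totals) are computed in exact precision starting from the weights on 2497 t of glass, precisely as stated by the problem or answer text.
Each material's LOI contribution:
  Ingredient A: 873.0 × 0.01490 = 13.01 t
  Feed B: 194.3 × 0.009900 = 1.924 t
  Ingredient C: 606.3 × 0.004000 = 2.425 t
  Source D: 463.2 × 0.4092 = 189.5 t
  Ingredient E: 572.6 × 0.009900 = 5.669 t
Total LOI = 212.6 t
Glass = batch − LOI = 2709 − 212.6 = 2497 t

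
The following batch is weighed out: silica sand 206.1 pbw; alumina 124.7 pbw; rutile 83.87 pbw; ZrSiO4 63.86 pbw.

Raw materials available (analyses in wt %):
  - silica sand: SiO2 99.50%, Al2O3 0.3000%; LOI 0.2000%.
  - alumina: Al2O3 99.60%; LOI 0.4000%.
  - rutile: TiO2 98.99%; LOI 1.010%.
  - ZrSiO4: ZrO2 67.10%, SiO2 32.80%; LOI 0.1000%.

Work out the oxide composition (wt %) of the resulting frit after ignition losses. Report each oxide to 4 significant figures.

Glass mass = 476.7 pbw (batch 478.5 − LOI 1.822).
Composition: TiO2 17.42%, ZrO2 8.989%, SiO2 47.41%, Al2O3 26.18%

Every computation keeps exact precision at every stage. Working values are displayed (rounded to four significant digits) across the worked steps. Each reported result includes exactly one rounding — the derived quantities are re-derived at full precision (totals, the yield, net glass mass, the four compositions, ignition loss) from the batch weights on 476.7 pbw of glass, as given in the problem or the answer.
What the batch supplies per oxide:
  TiO2: 83.87·0.9899 = 83.02 pbw
  ZrO2: 63.86·0.6710 = 42.85 pbw
  SiO2: 206.1·0.9950 + 63.86·0.3280 = 226.0 pbw
  Al2O3: 206.1·0.003000 + 124.7·0.9960 = 124.8 pbw
LOI: 206.1·0.002000 + 124.7·0.004000 + 83.87·0.01010 + 63.86·0.001000 = 1.822 pbw
Net of LOI, the glass mass = 478.5 − 1.822 = 476.7 pbw (consistent with Σ oxide mass)
each oxide over glass, ×100, is wt %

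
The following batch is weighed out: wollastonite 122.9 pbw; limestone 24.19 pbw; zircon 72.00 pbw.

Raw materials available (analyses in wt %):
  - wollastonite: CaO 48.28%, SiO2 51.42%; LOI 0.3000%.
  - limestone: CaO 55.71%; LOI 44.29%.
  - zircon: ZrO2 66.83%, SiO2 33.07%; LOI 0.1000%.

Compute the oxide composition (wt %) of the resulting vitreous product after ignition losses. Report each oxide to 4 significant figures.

Glass mass = 207.9 pbw (batch 219.1 − LOI 11.15).
Composition: CaO 35.02%, ZrO2 23.14%, SiO2 41.84%

Intermediates are shown rounded to 4 significant figures between the steps — the whole derivation keeps exact precision at all times; exactly one rounding is applied to each reported result — the derived quantities (net glass mass, three oxide percentages, totals, the yield, LOI) are re-derived at full float precision starting from the weights for 207.9 pbw of glass, as they appear in the problem or the answer.
What the batch supplies per oxide:
  CaO: 122.9·0.4828 + 24.19·0.5571 = 72.81 pbw
  ZrO2: 72.00·0.6683 = 48.12 pbw
  SiO2: 122.9·0.5142 + 72.00·0.3307 = 87.01 pbw
LOI: 122.9·0.003000 + 24.19·0.4429 + 72.00·0.001000 = 11.15 pbw
Glass = total batch minus LOI = 219.1 − 11.15 = 207.9 pbw (the oxide masses sum to this)
each wt % is 100 × oxide ÷ glass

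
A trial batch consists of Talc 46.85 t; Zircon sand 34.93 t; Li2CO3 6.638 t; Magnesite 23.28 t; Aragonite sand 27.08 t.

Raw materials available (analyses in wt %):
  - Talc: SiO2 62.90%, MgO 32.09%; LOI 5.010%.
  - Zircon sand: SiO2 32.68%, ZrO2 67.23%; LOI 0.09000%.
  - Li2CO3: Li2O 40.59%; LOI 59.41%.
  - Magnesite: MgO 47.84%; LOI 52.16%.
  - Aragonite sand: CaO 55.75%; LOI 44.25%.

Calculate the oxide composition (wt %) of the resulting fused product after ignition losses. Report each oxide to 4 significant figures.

Values along the way are displayed rounded to four significant digits in the printout — all internal work runs at exact precision from start to finish — exactly one rounding is applied to every reported figure — derived quantities are computed starting from the weights for 108.3 t of glass in full float precision (yield, the five compositions, net glass mass, ignition loss, totals) as set out in either problem or answer.
Mass of each oxide from the mix:
  SiO2: 46.85·0.6290 + 34.93·0.3268 = 40.88 t
  Li2O: 6.638·0.4059 = 2.694 t
  ZrO2: 34.93·0.6723 = 23.48 t
  MgO: 46.85·0.3209 + 23.28·0.4784 = 26.17 t
  CaO: 27.08·0.5575 = 15.10 t
LOI: 46.85·0.05010 + 34.93·9.000e-04 + 6.638·0.5941 + 23.28·0.5216 + 27.08·0.4425 = 30.45 t
Net of LOI, the glass mass = 138.8 − 30.45 = 108.3 t (matching Σ of the oxides)
oxide / glass × 100 gives the wt %

Glass mass = 108.3 t (batch 138.8 − LOI 30.45).
Composition: SiO2 37.74%, Li2O 2.487%, ZrO2 21.68%, MgO 24.16%, CaO 13.94%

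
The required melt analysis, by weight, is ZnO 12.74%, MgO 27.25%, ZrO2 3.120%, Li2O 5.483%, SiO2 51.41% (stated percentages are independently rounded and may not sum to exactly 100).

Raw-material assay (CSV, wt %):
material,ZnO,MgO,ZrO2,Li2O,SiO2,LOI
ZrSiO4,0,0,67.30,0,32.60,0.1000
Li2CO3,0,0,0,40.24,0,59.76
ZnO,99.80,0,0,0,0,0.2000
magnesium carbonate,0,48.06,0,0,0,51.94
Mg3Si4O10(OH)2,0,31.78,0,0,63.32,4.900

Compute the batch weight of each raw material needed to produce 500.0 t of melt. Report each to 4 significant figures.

The whole derivation carries full precision at all times; the intermediate values are shown (rounded to four significant figures) between the steps; each reported value takes exactly one rounding — derived quantities, which include glass mass, LOI, five oxide percentages, the yield, the totals, are recomputed in full precision, as set out in either problem or answer, using the weight values for 500.0 t of glass.
Target oxide masses per 500.0 t melt:
  ZnO: 12.74% × 500.0 = 63.70 t
  MgO: 27.25% × 500.0 = 136.2 t
  ZrO2: 3.120% × 500.0 = 15.60 t
  Li2O: 5.483% × 500.0 = 27.42 t
  SiO2: 51.41% × 500.0 = 257.0 t
Balance tally, oxide-wise, working from each reported weight, at the basis given (oxide sums agree with the targets within answer rounding):
  ZnO: 63.83·0.9980 = 63.70 t (target 63.70 t)
  MgO: 22.95·0.4806 + 394.0·0.3178 = 136.2 t (target 136.2 t)
  ZrO2: 23.18·0.6730 = 15.60 t (target 15.60 t)
  Li2O: 68.13·0.4024 = 27.42 t (target 27.42 t)
  SiO2: 23.18·0.3260 + 394.0·0.6332 = 257.0 t (target 257.0 t)
Auditing the glass mass value: the batch minus its LOI: 500.0 t (the targets, summed, come to 500.0 t; against the stated basis, 500.0 t — differing by rounding only).
Batch total: Σ batch = 572.1 t; Σ batch·LOI gives LOI loss = 72.09 t; as yield: glass ÷ batch → 87.40%.

Batch per 500.0 t melt:
  ZrSiO4: 23.18 t
  Li2CO3: 68.13 t
  ZnO: 63.83 t
  magnesium carbonate: 22.95 t
  Mg3Si4O10(OH)2: 394.0 t
Total batch = 572.1 t; LOI loss = 72.09 t; yield = 87.40%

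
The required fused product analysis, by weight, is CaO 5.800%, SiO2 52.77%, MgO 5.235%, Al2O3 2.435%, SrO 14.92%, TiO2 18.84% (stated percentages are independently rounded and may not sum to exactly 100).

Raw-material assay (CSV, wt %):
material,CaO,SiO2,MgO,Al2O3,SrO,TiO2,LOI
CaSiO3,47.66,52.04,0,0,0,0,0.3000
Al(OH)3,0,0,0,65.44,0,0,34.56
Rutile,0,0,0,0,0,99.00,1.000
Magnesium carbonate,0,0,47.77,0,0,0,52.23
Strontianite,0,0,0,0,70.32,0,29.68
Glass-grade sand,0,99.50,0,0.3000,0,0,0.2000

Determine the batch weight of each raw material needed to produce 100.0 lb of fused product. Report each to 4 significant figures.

Batch per 100.0 lb fused product:
  CaSiO3: 12.17 lb
  Al(OH)3: 3.507 lb
  Rutile: 19.03 lb
  Magnesium carbonate: 10.96 lb
  Strontianite: 21.22 lb
  Glass-grade sand: 46.67 lb
Total batch = 113.6 lb; LOI loss = 13.55 lb; yield = 88.06%

Intermediates are shown, rounded to four significant digits, when written out. Full float precision is carried in all steps — each reported figure takes exactly one rounding — derived quantities, including net glass mass, six oxide percentages, LOI, totals, yield, are carried from the batch weights for 100.0 lb of glass in full float precision as written in question or answer.
Oxide-by-oxide targets in 100.0 lb fused product:
  CaO: 5.800% × 100.0 = 5.800 lb
  SiO2: 52.77% × 100.0 = 52.77 lb
  MgO: 5.235% × 100.0 = 5.235 lb
  Al2O3: 2.435% × 100.0 = 2.435 lb
  SrO: 14.92% × 100.0 = 14.92 lb
  TiO2: 18.84% × 100.0 = 18.84 lb
Checking each oxide sum per the reported batch figures, per the basis as stated (sum by sum, the targets are met net of answer rounding effects):
  CaO: 12.17·0.4766 = 5.800 lb (target 5.800 lb)
  SiO2: 12.17·0.5204 + 46.67·0.9950 = 52.77 lb (target 52.77 lb)
  MgO: 10.96·0.4777 = 5.236 lb (target 5.235 lb)
  Al2O3: 3.507·0.6544 + 46.67·0.003000 = 2.435 lb (target 2.435 lb)
  SrO: 21.22·0.7032 = 14.92 lb (target 14.92 lb)
  TiO2: 19.03·0.9900 = 18.84 lb (target 18.84 lb)
Glass mass check: the batch minus its LOI: 100.0 lb (the targets, summed, come to 100.0 lb; with the basis standing at 100.0 lb — differing by rounding only).
Batch total: Σ batch = 113.6 lb; loss to ignition Σ batch·LOI = 13.55 lb; yield = glass ÷ total batch = 88.06%.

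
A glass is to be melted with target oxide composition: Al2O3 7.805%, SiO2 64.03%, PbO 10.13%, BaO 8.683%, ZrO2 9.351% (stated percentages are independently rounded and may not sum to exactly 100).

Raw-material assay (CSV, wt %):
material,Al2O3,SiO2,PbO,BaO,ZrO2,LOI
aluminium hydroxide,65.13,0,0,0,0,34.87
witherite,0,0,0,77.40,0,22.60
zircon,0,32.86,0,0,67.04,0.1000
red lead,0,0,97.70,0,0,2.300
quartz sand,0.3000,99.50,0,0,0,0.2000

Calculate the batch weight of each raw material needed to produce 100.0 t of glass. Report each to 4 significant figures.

Each numeric step carries exact precision throughout — mid-chain values appear rounded to 4 significant digits as written; a single rounding yields every reported result — all derived quantities (totals, the yield, net glass mass, five oxide percentages, LOI) are re-derived using the weight values for 100.0 t of glass in exact precision exactly as printed in problem or answer.
Target oxide masses per 100.0 t glass:
  Al2O3: 7.805% × 100.0 = 7.805 t
  SiO2: 64.03% × 100.0 = 64.03 t
  PbO: 10.13% × 100.0 = 10.13 t
  BaO: 8.683% × 100.0 = 8.683 t
  ZrO2: 9.351% × 100.0 = 9.351 t
Sums-versus-targets review using the reported weights, for the quoted basis mass (each sum matches its target mass exact up to rounding of places):
  Al2O3: 11.71·0.6513 + 59.75·0.003000 = 7.806 t (target 7.805 t)
  SiO2: 13.95·0.3286 + 59.75·0.9950 = 64.04 t (target 64.03 t)
  PbO: 10.37·0.9770 = 10.13 t (target 10.13 t)
  BaO: 11.22·0.7740 = 8.684 t (target 8.683 t)
  ZrO2: 13.95·0.6704 = 9.352 t (target 9.351 t)
Glass-mass closure: batch Σ − ignition loss = 100.0 t (targets for the oxides total 100.0 t; against the stated basis, 100.0 t — a pure rounding effect).
Summing the batch: Σ batch = 107.0 t; loss to ignition Σ batch·LOI = 6.991 t; the yield ratio, glass ÷ batch: 93.47%.

Batch per 100.0 t glass:
  aluminium hydroxide: 11.71 t
  witherite: 11.22 t
  zircon: 13.95 t
  red lead: 10.37 t
  quartz sand: 59.75 t
Total batch = 107.0 t; LOI loss = 6.991 t; yield = 93.47%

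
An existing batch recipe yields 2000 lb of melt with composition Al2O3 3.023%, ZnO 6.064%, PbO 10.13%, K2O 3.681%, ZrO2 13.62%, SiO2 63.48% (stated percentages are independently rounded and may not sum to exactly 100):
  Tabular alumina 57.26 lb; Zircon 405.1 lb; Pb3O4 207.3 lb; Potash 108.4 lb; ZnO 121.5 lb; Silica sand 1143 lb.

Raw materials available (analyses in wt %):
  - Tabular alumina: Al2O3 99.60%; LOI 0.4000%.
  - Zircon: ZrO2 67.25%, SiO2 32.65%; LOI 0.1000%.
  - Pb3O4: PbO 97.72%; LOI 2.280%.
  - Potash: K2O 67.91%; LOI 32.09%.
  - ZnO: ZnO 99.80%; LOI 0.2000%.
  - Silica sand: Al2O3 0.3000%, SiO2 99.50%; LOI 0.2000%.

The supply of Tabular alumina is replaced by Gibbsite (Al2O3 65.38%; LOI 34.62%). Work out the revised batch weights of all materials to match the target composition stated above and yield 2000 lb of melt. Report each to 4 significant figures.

Intermediates are displayed, with 4-significant-figure rounding, in the printout. Every computation runs at full float precision from first step to last — each reported number is rounded only once; the derived quantities, including glass mass, the six compositions, the yield, LOI, the totals, are rebuilt starting from the weights at 2000 lb of glass in full precision as they appear in question or answer.
Target masses of each oxide per 2000 lb melt:
  Al2O3: 3.023% × 2000 = 60.46 lb
  ZnO: 6.064% × 2000 = 121.3 lb
  PbO: 10.13% × 2000 = 202.6 lb
  K2O: 3.681% × 2000 = 73.62 lb
  ZrO2: 13.62% × 2000 = 272.4 lb
  SiO2: 63.48% × 2000 = 1270 lb
Mass-balance tally per oxide working from each reported weight, for the quoted basis mass (summed amounts equal target values exact up to rounding of places):
  Al2O3: 87.23·0.6538 + 1143·0.003000 = 60.46 lb (target 60.46 lb)
  ZnO: 121.5·0.9980 = 121.3 lb (target 121.3 lb)
  PbO: 207.3·0.9772 = 202.6 lb (target 202.6 lb)
  K2O: 108.4·0.6791 = 73.61 lb (target 73.62 lb)
  ZrO2: 405.1·0.6725 = 272.4 lb (target 272.4 lb)
  SiO2: 405.1·0.3265 + 1143·0.9950 = 1270 lb (target 1270 lb)
Mass balance on the glass: total charge less LOI = 2000 lb (the Σ of target masses is 2000 lb; basis as stated: 2000 lb — any gap is answer rounding).
Adding the batch up: Σ batch = 2073 lb; LOI loss = Σ batch·LOI = 72.65 lb; as yield: glass ÷ batch → 96.49%.

Revised batch per 2000 lb melt:
  Gibbsite: 87.23 lb
  Zircon: 405.1 lb
  Pb3O4: 207.3 lb
  Potash: 108.4 lb
  ZnO: 121.5 lb
  Silica sand: 1143 lb
Total batch = 2073 lb; LOI loss = 72.65 lb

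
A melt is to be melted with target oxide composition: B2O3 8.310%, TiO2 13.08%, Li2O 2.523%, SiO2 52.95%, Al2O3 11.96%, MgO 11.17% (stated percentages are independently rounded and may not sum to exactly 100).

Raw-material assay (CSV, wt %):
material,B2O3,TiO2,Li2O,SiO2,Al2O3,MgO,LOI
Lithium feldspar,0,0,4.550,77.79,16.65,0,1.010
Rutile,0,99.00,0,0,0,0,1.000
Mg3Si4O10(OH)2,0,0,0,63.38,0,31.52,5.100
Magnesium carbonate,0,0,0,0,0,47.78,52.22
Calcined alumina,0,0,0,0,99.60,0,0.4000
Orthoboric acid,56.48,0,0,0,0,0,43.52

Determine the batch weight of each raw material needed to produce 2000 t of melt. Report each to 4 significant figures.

Batch per 2000 t melt:
  Lithium feldspar: 1109 t
  Rutile: 264.2 t
  Mg3Si4O10(OH)2: 309.7 t
  Magnesium carbonate: 263.2 t
  Calcined alumina: 54.77 t
  Orthoboric acid: 294.3 t
Total batch = 2295 t; LOI loss = 295.4 t; yield = 87.13%

The intermediate values appear, rounded to four significant figures, alongside each step; all internal work holds full precision at all times; every reported number is rounded exactly once; all derived quantities, which include the totals, the six compositions, glass mass, the yield, ignition loss, are recomputed at full precision, precisely as stated by either problem or answer, from the batch weights per 2000 t of glass.
Per-oxide target masses for 2000 t melt:
  B2O3: 8.310% × 2000 = 166.2 t
  TiO2: 13.08% × 2000 = 261.6 t
  Li2O: 2.523% × 2000 = 50.46 t
  SiO2: 52.95% × 2000 = 1059 t
  Al2O3: 11.96% × 2000 = 239.2 t
  MgO: 11.17% × 2000 = 223.4 t
A balance pass over the oxides, from the weights as reported, on the stated basis (each sum matches its target mass given rounding of the digits):
  B2O3: 294.3·0.5648 = 166.2 t (target 166.2 t)
  TiO2: 264.2·0.9900 = 261.6 t (target 261.6 t)
  Li2O: 1109·0.04550 = 50.46 t (target 50.46 t)
  SiO2: 1109·0.7779 + 309.7·0.6338 = 1059 t (target 1059 t)
  Al2O3: 1109·0.1665 + 54.77·0.9960 = 239.2 t (target 239.2 t)
  MgO: 309.7·0.3152 + 263.2·0.4778 = 223.4 t (target 223.4 t)
Glass-mass bookkeeping: total charge less LOI = 2000 t (per-oxide target masses sum to 2000 t; versus the stated basis of 2000 t — differing by rounding only).
Adding the batch up: Σ batch = 2295 t; the LOI term Σ batch·LOI equals 295.4 t; yield = glass ÷ total batch = 87.13%.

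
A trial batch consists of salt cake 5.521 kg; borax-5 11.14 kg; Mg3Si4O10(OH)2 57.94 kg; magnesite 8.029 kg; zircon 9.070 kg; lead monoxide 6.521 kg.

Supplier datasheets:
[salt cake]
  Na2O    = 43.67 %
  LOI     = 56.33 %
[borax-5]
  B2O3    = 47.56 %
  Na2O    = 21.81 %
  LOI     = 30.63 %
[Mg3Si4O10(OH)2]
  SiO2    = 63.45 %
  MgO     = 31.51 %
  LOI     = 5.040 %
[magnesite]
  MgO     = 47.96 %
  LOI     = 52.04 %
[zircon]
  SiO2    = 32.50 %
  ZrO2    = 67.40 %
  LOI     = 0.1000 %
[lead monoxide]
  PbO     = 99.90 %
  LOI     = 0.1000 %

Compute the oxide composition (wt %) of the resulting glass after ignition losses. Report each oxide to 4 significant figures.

Glass mass = 84.58 kg (batch 98.22 − LOI 13.64).
Composition: B2O3 6.264%, Na2O 5.723%, SiO2 46.95%, MgO 26.14%, ZrO2 7.227%, PbO 7.702%

Every computation holds full precision at each step — intermediates are shown, rounded to four significant digits, on the page; every reported number includes exactly one rounding — the derived quantities, which include yield, totals, six oxide percentages, glass mass, ignition loss, are computed in full float precision, as quoted within the question or the answer, starting from the weights on 84.58 kg of glass.
Mass of each oxide from the mix:
  B2O3: 11.14·0.4756 = 5.298 kg
  Na2O: 5.521·0.4367 + 11.14·0.2181 = 4.841 kg
  SiO2: 57.94·0.6345 + 9.070·0.3250 = 39.71 kg
  MgO: 57.94·0.3151 + 8.029·0.4796 = 22.11 kg
  ZrO2: 9.070·0.6740 = 6.113 kg
  PbO: 6.521·0.9990 = 6.514 kg
LOI: 5.521·0.5633 + 11.14·0.3063 + 57.94·0.05040 + 8.029·0.5204 + 9.070·0.001000 + 6.521·0.001000 = 13.64 kg
batch − LOI leaves glass = 98.22 − 13.64 = 84.58 kg (the oxide masses sum to this)
wt %: oxide over glass, times 100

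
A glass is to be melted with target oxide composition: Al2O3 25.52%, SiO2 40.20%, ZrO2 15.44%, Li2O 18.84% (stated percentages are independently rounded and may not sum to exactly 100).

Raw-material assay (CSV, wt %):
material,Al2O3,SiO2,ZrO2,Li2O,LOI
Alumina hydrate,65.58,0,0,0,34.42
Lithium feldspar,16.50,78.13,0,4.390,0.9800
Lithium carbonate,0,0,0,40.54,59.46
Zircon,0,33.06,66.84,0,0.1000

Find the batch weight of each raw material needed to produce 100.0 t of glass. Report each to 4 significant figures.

Rounding to 4 significant figures applies to each intermediate as shown; the working math holds exact precision throughout. Each reported figure takes exactly one rounding; the derived quantities are computed at full precision (four oxide percentages, totals, the yield, net glass mass, ignition loss) starting from the weights for 100.0 t of glass precisely as stated by the question or the answer.
Oxide mass targets, per 100.0 t glass:
  Al2O3: 25.52% × 100.0 = 25.52 t
  SiO2: 40.20% × 100.0 = 40.20 t
  ZrO2: 15.44% × 100.0 = 15.44 t
  Li2O: 18.84% × 100.0 = 18.84 t
Balance tally, oxide-wise, with the batch weights as given, per the basis as stated (summed amounts equal target values modulo rounding of the values):
  Al2O3: 28.43·0.6558 + 41.68·0.1650 = 25.52 t (target 25.52 t)
  SiO2: 41.68·0.7813 + 23.10·0.3306 = 40.20 t (target 40.20 t)
  ZrO2: 23.10·0.6684 = 15.44 t (target 15.44 t)
  Li2O: 41.68·0.04390 + 41.96·0.4054 = 18.84 t (target 18.84 t)
Glass-mass bookkeeping: batch total minus LOI = 100.0 t (the Σ of target masses is 100.0 t; versus the stated basis of 100.0 t — a pure rounding effect).
Total batch = Σ batch = 135.2 t; LOI loss = Σ batch·LOI = 35.17 t; as yield: glass ÷ batch → 73.98%.

Batch per 100.0 t glass:
  Alumina hydrate: 28.43 t
  Lithium feldspar: 41.68 t
  Lithium carbonate: 41.96 t
  Zircon: 23.10 t
Total batch = 135.2 t; LOI loss = 35.17 t; yield = 73.98%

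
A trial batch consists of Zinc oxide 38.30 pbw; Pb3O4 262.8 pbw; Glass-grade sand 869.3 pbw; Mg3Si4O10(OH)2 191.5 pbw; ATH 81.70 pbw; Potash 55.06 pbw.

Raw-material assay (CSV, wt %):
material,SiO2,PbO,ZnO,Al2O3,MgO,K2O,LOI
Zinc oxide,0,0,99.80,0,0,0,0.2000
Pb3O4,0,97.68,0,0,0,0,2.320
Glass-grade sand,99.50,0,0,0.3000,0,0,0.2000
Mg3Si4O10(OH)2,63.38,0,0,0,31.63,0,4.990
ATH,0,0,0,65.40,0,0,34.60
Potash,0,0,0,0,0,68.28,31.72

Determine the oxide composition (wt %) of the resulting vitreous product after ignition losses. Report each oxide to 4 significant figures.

Each numeric step maintains full float precision at every stage; values along the way appear rounded off to 4 significant figures between the steps; each reported value is rounded once only. All derived quantities, including LOI, the six compositions, the totals, the yield, glass mass, are rebuilt starting from the weights for 1435 pbw of glass at full float precision as quoted within problem or answer.
Oxide-by-oxide delivered mass:
  SiO2: 869.3·0.9950 + 191.5·0.6338 = 986.3 pbw
  PbO: 262.8·0.9768 = 256.7 pbw
  ZnO: 38.30·0.9980 = 38.22 pbw
  Al2O3: 869.3·0.003000 + 81.70·0.6540 = 56.04 pbw
  MgO: 191.5·0.3163 = 60.57 pbw
  K2O: 55.06·0.6828 = 37.59 pbw
LOI: 38.30·0.002000 + 262.8·0.02320 + 869.3·0.002000 + 191.5·0.04990 + 81.70·0.3460 + 55.06·0.3172 = 63.20 pbw
batch − LOI leaves glass = 1499 − 63.20 = 1435 pbw (equal to the oxide-mass sum)
wt %: oxide over glass, times 100

Glass mass = 1435 pbw (batch 1499 − LOI 63.20).
Composition: SiO2 68.71%, PbO 17.88%, ZnO 2.663%, Al2O3 3.904%, MgO 4.220%, K2O 2.619%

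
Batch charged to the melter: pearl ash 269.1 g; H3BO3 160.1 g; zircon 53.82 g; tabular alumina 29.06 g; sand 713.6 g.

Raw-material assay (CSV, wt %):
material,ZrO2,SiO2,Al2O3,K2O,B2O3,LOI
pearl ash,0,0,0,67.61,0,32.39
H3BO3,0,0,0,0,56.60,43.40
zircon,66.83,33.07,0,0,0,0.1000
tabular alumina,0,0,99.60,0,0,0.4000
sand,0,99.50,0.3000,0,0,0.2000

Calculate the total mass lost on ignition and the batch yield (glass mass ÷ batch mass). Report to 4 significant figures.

LOI loss = 158.2 g; glass = 1067 g; yield = 87.09%

All arithmetic keeps exact precision in all steps; values along the way appear rounded off to 4 significant digits in the printout. Every reported number undergoes a single rounding. Derived quantities, including the five compositions, LOI, yield, glass mass, the totals, are rebuilt starting from the weights for 1067 g of glass in exact precision, as quoted within the problem or the answer.
Loss on ignition, line by line:
  pearl ash: 269.1 × 0.3239 = 87.16 g
  H3BO3: 160.1 × 0.4340 = 69.48 g
  zircon: 53.82 × 0.001000 = 0.05382 g
  tabular alumina: 29.06 × 0.004000 = 0.1162 g
  sand: 713.6 × 0.002000 = 1.427 g
Total LOI = 158.2 g
Glass = batch − LOI = 1226 − 158.2 = 1067 g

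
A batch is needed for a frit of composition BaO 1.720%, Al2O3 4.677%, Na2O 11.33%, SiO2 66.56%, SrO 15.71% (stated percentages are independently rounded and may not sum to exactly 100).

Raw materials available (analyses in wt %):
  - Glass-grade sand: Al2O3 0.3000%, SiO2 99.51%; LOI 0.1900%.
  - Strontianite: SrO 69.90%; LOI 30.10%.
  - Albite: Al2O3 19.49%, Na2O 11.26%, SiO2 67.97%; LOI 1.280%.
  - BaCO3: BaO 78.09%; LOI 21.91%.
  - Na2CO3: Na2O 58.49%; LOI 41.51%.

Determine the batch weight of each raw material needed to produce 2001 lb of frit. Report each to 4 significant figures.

The whole derivation keeps full float precision end to end. Mid-chain values are shown, with 4-significant-figure rounding, as written; every reported figure carries a single rounding. The derived quantities (yield, LOI, net glass mass, the totals, the five compositions) are rebuilt from the batch weights on 2001 lb of glass at full float precision exactly as shown in question or answer.
Target oxide masses per 2001 lb frit:
  BaO: 1.720% × 2001 = 34.42 lb
  Al2O3: 4.677% × 2001 = 93.59 lb
  Na2O: 11.33% × 2001 = 226.7 lb
  SiO2: 66.56% × 2001 = 1332 lb
  SrO: 15.71% × 2001 = 314.4 lb
Mass-balance tally per oxide from the weights as reported, versus the basis set out (oxide sums agree with the targets once rounding is allowed for):
  BaO: 44.07·0.7809 = 34.41 lb (target 34.42 lb)
  Al2O3: 1021·0.003000 + 464.5·0.1949 = 93.59 lb (target 93.59 lb)
  Na2O: 464.5·0.1126 + 298.2·0.5849 = 226.7 lb (target 226.7 lb)
  SiO2: 1021·0.9951 + 464.5·0.6797 = 1332 lb (target 1332 lb)
  SrO: 449.7·0.6990 = 314.3 lb (target 314.4 lb)
Glass-mass sanity pass: total batch − LOI = 2001 lb (targets for the oxides total 2001 lb; basis as stated: 2001 lb — deltas are rounding alone).
Adding the batch up: Σ batch = 2277 lb; Σ batch·LOI gives LOI loss = 276.7 lb; yield: glass divided by total = 87.85%.

Batch per 2001 lb frit:
  Glass-grade sand: 1021 lb
  Strontianite: 449.7 lb
  Albite: 464.5 lb
  BaCO3: 44.07 lb
  Na2CO3: 298.2 lb
Total batch = 2277 lb; LOI loss = 276.7 lb; yield = 87.85%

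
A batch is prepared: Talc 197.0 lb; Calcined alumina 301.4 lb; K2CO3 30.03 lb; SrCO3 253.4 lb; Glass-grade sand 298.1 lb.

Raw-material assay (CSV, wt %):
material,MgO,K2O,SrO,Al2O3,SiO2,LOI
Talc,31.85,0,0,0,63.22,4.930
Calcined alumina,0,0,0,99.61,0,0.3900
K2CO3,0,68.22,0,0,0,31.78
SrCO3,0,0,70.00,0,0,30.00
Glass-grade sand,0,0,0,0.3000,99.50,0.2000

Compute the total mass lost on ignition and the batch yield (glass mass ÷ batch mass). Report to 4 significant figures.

Each numeric step carries full float precision all the way through. Intermediates appear rounded off to 4 significant digits when written out; each reported number takes exactly one rounding. Derived quantities (LOI, the totals, the yield, the five compositions, net glass mass) are recomputed in exact precision using the weight values per 982.9 lb of glass precisely as stated by the question or the answer.
LOI of each material in turn:
  Talc: 197.0 × 0.04930 = 9.712 lb
  Calcined alumina: 301.4 × 0.003900 = 1.175 lb
  K2CO3: 30.03 × 0.3178 = 9.544 lb
  SrCO3: 253.4 × 0.3000 = 76.02 lb
  Glass-grade sand: 298.1 × 0.002000 = 0.5962 lb
Total LOI = 97.05 lb
Glass = batch − LOI = 1080 − 97.05 = 982.9 lb

LOI loss = 97.05 lb; glass = 982.9 lb; yield = 91.01%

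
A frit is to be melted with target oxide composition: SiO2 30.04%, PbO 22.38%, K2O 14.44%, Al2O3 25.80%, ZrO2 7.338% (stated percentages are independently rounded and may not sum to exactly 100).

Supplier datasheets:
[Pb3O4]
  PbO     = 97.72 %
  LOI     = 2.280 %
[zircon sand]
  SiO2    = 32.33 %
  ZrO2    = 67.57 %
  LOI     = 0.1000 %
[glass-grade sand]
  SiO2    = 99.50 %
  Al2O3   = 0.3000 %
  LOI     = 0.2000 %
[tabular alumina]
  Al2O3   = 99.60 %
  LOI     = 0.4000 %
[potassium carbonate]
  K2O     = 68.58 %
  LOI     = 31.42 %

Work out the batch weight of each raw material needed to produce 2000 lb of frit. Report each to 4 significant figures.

Batch per 2000 lb frit:
  Pb3O4: 458.0 lb
  zircon sand: 217.2 lb
  glass-grade sand: 533.2 lb
  tabular alumina: 516.5 lb
  potassium carbonate: 421.1 lb
Total batch = 2146 lb; LOI loss = 146.1 lb; yield = 93.19%

All arithmetic holds full precision through every step; working values are shown rounded off to 4 significant figures at each printed step — exactly one rounding lands on every reported value; the derived quantities (LOI, the five compositions, the yield, glass mass, the totals) are recomputed in full float precision from the weighed amounts for 2000 lb of glass exactly as shown in the problem or the answer.
Oxide-by-oxide targets in 2000 lb frit:
  SiO2: 30.04% × 2000 = 600.8 lb
  PbO: 22.38% × 2000 = 447.6 lb
  K2O: 14.44% × 2000 = 288.8 lb
  Al2O3: 25.80% × 2000 = 516.0 lb
  ZrO2: 7.338% × 2000 = 146.8 lb
Sums-versus-targets review applying the batch weights above, relative to the basis at hand (sums match the target masses inside rounding margins):
  SiO2: 217.2·0.3233 + 533.2·0.9950 = 600.8 lb (target 600.8 lb)
  PbO: 458.0·0.9772 = 447.6 lb (target 447.6 lb)
  K2O: 421.1·0.6858 = 288.8 lb (target 288.8 lb)
  Al2O3: 533.2·0.003000 + 516.5·0.9960 = 516.0 lb (target 516.0 lb)
  ZrO2: 217.2·0.6757 = 146.8 lb (target 146.8 lb)
Glass-mass closure: whole batch net of LOI = 2000 lb (the Σ of target masses is 2000 lb; with the basis standing at 2000 lb — a pure rounding effect).
Adding the batch up: Σ batch = 2146 lb; Σ batch·LOI gives LOI loss = 146.1 lb; yield, glass over the total, = 93.19%.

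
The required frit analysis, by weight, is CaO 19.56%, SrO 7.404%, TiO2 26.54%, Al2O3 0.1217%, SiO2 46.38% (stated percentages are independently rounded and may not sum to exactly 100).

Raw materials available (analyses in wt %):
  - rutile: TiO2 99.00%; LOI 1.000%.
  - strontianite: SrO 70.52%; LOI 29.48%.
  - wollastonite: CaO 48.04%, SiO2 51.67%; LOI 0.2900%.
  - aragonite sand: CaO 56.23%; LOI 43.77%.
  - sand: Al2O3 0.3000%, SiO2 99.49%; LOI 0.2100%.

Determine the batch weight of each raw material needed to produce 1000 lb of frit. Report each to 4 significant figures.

Batch per 1000 lb frit:
  rutile: 268.1 lb
  strontianite: 105.0 lb
  wollastonite: 116.5 lb
  aragonite sand: 248.3 lb
  sand: 405.7 lb
Total batch = 1144 lb; LOI loss = 143.5 lb; yield = 87.45%

Rounding to four significant digits governs each working value as displayed — each numeric step carries full precision through every step — every reported number takes exactly one rounding. Derived quantities (yield, net glass mass, LOI, five oxide percentages, the totals) are computed starting from the weights on 1000 lb of glass at exact precision, precisely as stated by the problem or the answer.
The oxide mass targets at 1000 lb frit:
  CaO: 19.56% × 1000 = 195.6 lb
  SrO: 7.404% × 1000 = 74.04 lb
  TiO2: 26.54% × 1000 = 265.4 lb
  Al2O3: 0.1217% × 1000 = 1.217 lb
  SiO2: 46.38% × 1000 = 463.8 lb
Per-oxide balance check given the weights on record, on the stated basis (target by target, the sums agree given rounding of the digits):
  CaO: 116.5·0.4804 + 248.3·0.5623 = 195.6 lb (target 195.6 lb)
  SrO: 105.0·0.7052 = 74.05 lb (target 74.04 lb)
  TiO2: 268.1·0.9900 = 265.4 lb (target 265.4 lb)
  Al2O3: 405.7·0.003000 = 1.217 lb (target 1.217 lb)
  SiO2: 116.5·0.5167 + 405.7·0.9949 = 463.8 lb (target 463.8 lb)
Glass-mass bookkeeping: the batch minus its LOI: 1000 lb (summing oxide targets gives 1000 lb; stated basis 1000 lb — deltas are rounding alone).
Total batch = Σ batch = 1144 lb; the LOI term Σ batch·LOI equals 143.5 lb; glass ÷ batch gives a yield of 87.45%.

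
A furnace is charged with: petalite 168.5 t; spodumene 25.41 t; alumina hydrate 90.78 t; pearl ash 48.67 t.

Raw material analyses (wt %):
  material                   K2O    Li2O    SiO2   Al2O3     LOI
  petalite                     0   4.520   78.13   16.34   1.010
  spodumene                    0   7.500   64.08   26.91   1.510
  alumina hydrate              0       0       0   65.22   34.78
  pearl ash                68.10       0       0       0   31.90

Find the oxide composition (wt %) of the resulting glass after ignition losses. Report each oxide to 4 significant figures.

Mid-chain values are displayed, with 4-significant-figure rounding, within the worked lines — each numeric step runs at full precision at all times — every reported number takes a single rounding — all derived quantities, including yield, LOI, glass mass, totals, the four compositions, are re-derived from the batch weights for 284.2 t of glass in full float precision, as given in the problem or the answer.
Per-oxide mass from batch:
  K2O: 48.67·0.6810 = 33.14 t
  Li2O: 168.5·0.04520 + 25.41·0.07500 = 9.522 t
  SiO2: 168.5·0.7813 + 25.41·0.6408 = 147.9 t
  Al2O3: 168.5·0.1634 + 25.41·0.2691 + 90.78·0.6522 = 93.58 t
LOI: 168.5·0.01010 + 25.41·0.01510 + 90.78·0.3478 + 48.67·0.3190 = 49.18 t
Glass mass = batch − LOI = 333.4 − 49.18 = 284.2 t (equal to the oxide-mass sum)
each wt % is 100 × oxide ÷ glass

Glass mass = 284.2 t (batch 333.4 − LOI 49.18).
Composition: K2O 11.66%, Li2O 3.351%, SiO2 52.06%, Al2O3 32.93%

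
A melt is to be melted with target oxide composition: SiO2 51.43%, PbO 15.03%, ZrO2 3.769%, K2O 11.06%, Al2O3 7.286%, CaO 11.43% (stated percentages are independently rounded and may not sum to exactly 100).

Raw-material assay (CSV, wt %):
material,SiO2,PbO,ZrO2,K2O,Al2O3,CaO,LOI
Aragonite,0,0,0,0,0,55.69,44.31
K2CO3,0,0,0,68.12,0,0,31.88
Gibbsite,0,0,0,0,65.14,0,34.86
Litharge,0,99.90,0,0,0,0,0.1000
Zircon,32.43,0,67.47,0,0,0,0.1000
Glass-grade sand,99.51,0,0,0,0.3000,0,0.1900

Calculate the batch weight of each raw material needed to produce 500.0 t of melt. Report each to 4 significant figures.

All arithmetic carries exact precision from first step to last. The intermediate values are shown, with 4-significant-figure rounding, across the worked steps. Every reported number takes exactly one rounding; all derived quantities, including yield, six oxide percentages, ignition loss, totals, glass mass, are carried starting from the weights at 500.0 t of glass at full float precision exactly as shown in the problem or answer text.
Oxide-by-oxide targets in 500.0 t melt:
  SiO2: 51.43% × 500.0 = 257.2 t
  PbO: 15.03% × 500.0 = 75.15 t
  ZrO2: 3.769% × 500.0 = 18.84 t
  K2O: 11.06% × 500.0 = 55.30 t
  Al2O3: 7.286% × 500.0 = 36.43 t
  CaO: 11.43% × 500.0 = 57.15 t
Mass-balance tally per oxide applying the batch weights above, under the basis named above (sum by sum, the targets are met within answer rounding):
  SiO2: 27.93·0.3243 + 249.3·0.9951 = 257.1 t (target 257.2 t)
  PbO: 75.23·0.9990 = 75.15 t (target 75.15 t)
  ZrO2: 27.93·0.6747 = 18.84 t (target 18.84 t)
  K2O: 81.18·0.6812 = 55.30 t (target 55.30 t)
  Al2O3: 54.78·0.6514 + 249.3·0.003000 = 36.43 t (target 36.43 t)
  CaO: 102.6·0.5569 = 57.14 t (target 57.15 t)
Glass mass check: total charge less LOI = 500.0 t (targets for the oxides total 500.0 t; with the basis standing at 500.0 t — differing by rounding only).
Whole-batch sum: Σ batch = 591.0 t; LOI removed, Σ of batch·LOI: 91.02 t; glass ÷ batch gives a yield of 84.60%.

Batch per 500.0 t melt:
  Aragonite: 102.6 t
  K2CO3: 81.18 t
  Gibbsite: 54.78 t
  Litharge: 75.23 t
  Zircon: 27.93 t
  Glass-grade sand: 249.3 t
Total batch = 591.0 t; LOI loss = 91.02 t; yield = 84.60%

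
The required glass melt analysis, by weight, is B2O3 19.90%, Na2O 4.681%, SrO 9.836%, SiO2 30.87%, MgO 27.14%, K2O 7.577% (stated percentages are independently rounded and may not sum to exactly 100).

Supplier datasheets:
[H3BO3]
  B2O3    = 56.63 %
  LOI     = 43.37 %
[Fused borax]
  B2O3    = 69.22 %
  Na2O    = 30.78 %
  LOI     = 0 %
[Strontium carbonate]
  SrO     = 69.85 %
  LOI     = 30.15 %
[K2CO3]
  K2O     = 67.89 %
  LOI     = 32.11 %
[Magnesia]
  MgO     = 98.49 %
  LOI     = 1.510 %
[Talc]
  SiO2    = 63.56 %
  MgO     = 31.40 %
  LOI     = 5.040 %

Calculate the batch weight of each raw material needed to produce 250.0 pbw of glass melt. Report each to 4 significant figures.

Batch per 250.0 pbw glass melt:
  H3BO3: 41.38 pbw
  Fused borax: 38.02 pbw
  Strontium carbonate: 35.20 pbw
  K2CO3: 27.90 pbw
  Magnesia: 30.18 pbw
  Talc: 121.4 pbw
Total batch = 294.1 pbw; LOI loss = 44.09 pbw; yield = 85.01%

Each numeric step carries exact precision from first step to last. Values along the way are displayed (rounded to 4 significant digits) between the steps; a single rounding finalizes every reported value; derived quantities (glass mass, yield, ignition loss, the totals, six oxide percentages) are computed in full float precision from the batch weights on 250.0 pbw of glass, as given in question or answer.
Oxide-by-oxide targets in 250.0 pbw glass melt:
  B2O3: 19.90% × 250.0 = 49.75 pbw
  Na2O: 4.681% × 250.0 = 11.70 pbw
  SrO: 9.836% × 250.0 = 24.59 pbw
  SiO2: 30.87% × 250.0 = 77.18 pbw
  MgO: 27.14% × 250.0 = 67.85 pbw
  K2O: 7.577% × 250.0 = 18.94 pbw
Oxide-by-oxide audit from the weights as reported, against the basis in use (sums match the target masses inside rounding margins):
  B2O3: 41.38·0.5663 + 38.02·0.6922 = 49.75 pbw (target 49.75 pbw)
  Na2O: 38.02·0.3078 = 11.70 pbw (target 11.70 pbw)
  SrO: 35.20·0.6985 = 24.59 pbw (target 24.59 pbw)
  SiO2: 121.4·0.6356 = 77.16 pbw (target 77.18 pbw)
  MgO: 30.18·0.9849 + 121.4·0.3140 = 67.84 pbw (target 67.85 pbw)
  K2O: 27.90·0.6789 = 18.94 pbw (target 18.94 pbw)
The glass-mass cross-check: batch Σ − ignition loss = 250.0 pbw (summing oxide targets gives 250.0 pbw; the stated basis being 250.0 pbw — differing by rounding only).
Batch total: Σ batch = 294.1 pbw; the LOI term Σ batch·LOI equals 44.09 pbw; yield: glass divided by total = 85.01%.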